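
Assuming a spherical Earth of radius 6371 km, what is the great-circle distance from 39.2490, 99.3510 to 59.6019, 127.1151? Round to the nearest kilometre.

Δλ = 127.1151 − 99.3510 = 27.7641°.
Δφ = 59.6019 − 39.2490 = 20.3529°.
a = sin²(Δφ/2) + cos φ₁ · cos φ₂ · sin²(Δλ/2) = 0.053772.
c = 2·atan2(√a, √(1−a)) = 0.46804 rad → d = 6371·c ≈ 2981.87 km.

2982 km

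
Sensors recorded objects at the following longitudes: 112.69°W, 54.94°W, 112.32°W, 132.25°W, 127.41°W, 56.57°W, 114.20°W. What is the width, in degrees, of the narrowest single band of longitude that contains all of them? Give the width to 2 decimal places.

Sort the longitudes: -132.25°, -127.41°, -114.20°, -112.69°, -112.32°, -56.57°, -54.94°.
Eastward gaps between consecutive values (wrapping around): 4.84°, 13.21°, 1.51°, 0.37°, 55.75°, 1.63°, 282.69°.
Largest gap = 282.69° ⇒ minimal covering band is its complement: 360° − 282.69° = 77.31°.
Band runs from -132.25° eastward to -54.94°.

77.31°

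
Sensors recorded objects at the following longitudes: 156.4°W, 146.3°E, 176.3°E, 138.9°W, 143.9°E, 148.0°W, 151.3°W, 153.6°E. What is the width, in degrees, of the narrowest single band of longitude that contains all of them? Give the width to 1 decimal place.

Sort the longitudes: -156.4°, -151.3°, -148.0°, -138.9°, +143.9°, +146.3°, +153.6°, +176.3°.
Eastward gaps between consecutive values (wrapping around): 5.1°, 3.3°, 9.1°, 282.8°, 2.4°, 7.3°, 22.7°, 27.3°.
Largest gap = 282.8° ⇒ minimal covering band is its complement: 360° − 282.8° = 77.2°.
Band runs from +143.9° eastward to -138.9°, crossing the antimeridian.

77.2°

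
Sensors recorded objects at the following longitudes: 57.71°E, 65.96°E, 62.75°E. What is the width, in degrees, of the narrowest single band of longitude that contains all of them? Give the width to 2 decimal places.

8.25°

Sort the longitudes: +57.71°, +62.75°, +65.96°.
Eastward gaps between consecutive values (wrapping around): 5.04°, 3.21°, 351.75°.
Largest gap = 351.75° ⇒ minimal covering band is its complement: 360° − 351.75° = 8.25°.
Band runs from +57.71° eastward to +65.96°.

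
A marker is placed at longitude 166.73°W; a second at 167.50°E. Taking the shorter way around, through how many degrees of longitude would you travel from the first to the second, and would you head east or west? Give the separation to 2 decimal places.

Raw difference: 167.50 − -166.73 = 334.23°.
Normalise into (−180°, 180°]: 334.23° − 360° = -25.77°.
Negative ⇒ the second point lies to the west; separation 25.77°.

25.77° west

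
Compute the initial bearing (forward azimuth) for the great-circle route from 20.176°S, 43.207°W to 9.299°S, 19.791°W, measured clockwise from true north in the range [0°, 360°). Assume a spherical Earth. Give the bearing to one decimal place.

67.7°

Δλ = -19.791 − -43.207 = 23.416°.
θ = atan2( sin Δλ · cos φ₂ , cos φ₁ · sin φ₂ − sin φ₁ · cos φ₂ · cos Δλ )
  = atan2(0.39218, 0.16067) = 67.722° → normalised to [0°, 360°): 67.722°.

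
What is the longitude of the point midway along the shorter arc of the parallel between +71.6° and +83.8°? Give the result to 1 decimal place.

Signed shortest Δλ from +71.6° to +83.8° is +12.2°.
Midpoint longitude = +71.6° + (+12.2°)/2 = +71.6° + 6.1° = +77.7°.

+77.7°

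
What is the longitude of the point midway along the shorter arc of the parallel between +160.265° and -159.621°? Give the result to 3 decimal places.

-179.678°

Signed shortest Δλ from +160.265° to -159.621° is +40.114°.
Midpoint longitude = +160.265° + (+40.114°)/2 = +160.265° + 20.057° = +180.322°.
Normalise into (−180°, 180°]: -179.678°.
(The naïve average (+160.265 + -159.621)/2 = 0.322° is on the wrong side of the globe.)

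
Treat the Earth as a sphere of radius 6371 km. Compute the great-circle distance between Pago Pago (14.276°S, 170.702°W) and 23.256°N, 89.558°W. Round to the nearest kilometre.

Δλ = -89.558 − -170.702 = 81.144°.
Δφ = 23.256 − -14.276 = 37.532°.
a = sin²(Δφ/2) + cos φ₁ · cos φ₂ · sin²(Δλ/2) = 0.480145.
c = 2·atan2(√a, √(1−a)) = 1.53108 rad → d = 6371·c ≈ 9754.48 km.

9754 km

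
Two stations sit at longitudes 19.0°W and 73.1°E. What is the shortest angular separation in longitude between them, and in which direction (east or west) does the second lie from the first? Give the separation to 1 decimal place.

92.1° east

Raw difference: 73.1 − -19.0 = 92.1°.
Normalise into (−180°, 180°]: 92.1° stays 92.1°.
Positive ⇒ the second point lies to the east; separation 92.1°.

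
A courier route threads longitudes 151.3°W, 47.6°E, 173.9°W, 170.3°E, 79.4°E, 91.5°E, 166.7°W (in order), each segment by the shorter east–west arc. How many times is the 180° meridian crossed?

Leg 1: -151.3° → +47.6°, shortest Δλ = -161.1° (west) — crosses 180°.
Leg 2: +47.6° → -173.9°, shortest Δλ = 138.5° (east) — crosses 180°.
Leg 3: -173.9° → +170.3°, shortest Δλ = -15.8° (west) — crosses 180°.
Leg 4: +170.3° → +79.4°, shortest Δλ = -90.9° (west) — does not cross 180°.
Leg 5: +79.4° → +91.5°, shortest Δλ = 12.1° (east) — does not cross 180°.
Leg 6: +91.5° → -166.7°, shortest Δλ = 101.8° (east) — crosses 180°.
Total crossings: 4.

4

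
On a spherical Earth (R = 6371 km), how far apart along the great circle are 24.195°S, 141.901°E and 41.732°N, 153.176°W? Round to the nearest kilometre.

9908 km

Δλ = -153.176 − 141.901 = -295.077°; wrapped into (−180°, 180°]: 64.923°.
Δφ = 41.732 − -24.195 = 65.927°.
a = sin²(Δφ/2) + cos φ₁ · cos φ₂ · sin²(Δλ/2) = 0.492151.
c = 2·atan2(√a, √(1−a)) = 1.55510 rad → d = 6371·c ≈ 9907.52 km.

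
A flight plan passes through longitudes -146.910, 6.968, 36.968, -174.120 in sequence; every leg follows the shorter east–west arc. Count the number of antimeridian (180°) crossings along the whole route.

1

Leg 1: -146.910° → +6.968°, shortest Δλ = 153.878° (east) — does not cross 180°.
Leg 2: +6.968° → +36.968°, shortest Δλ = 30.0° (east) — does not cross 180°.
Leg 3: +36.968° → -174.120°, shortest Δλ = 148.912° (east) — crosses 180°.
Total crossings: 1.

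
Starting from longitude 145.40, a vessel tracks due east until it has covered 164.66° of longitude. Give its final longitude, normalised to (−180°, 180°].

-49.94°

Start at +145.40°; shift +164.66° → +310.06°.
+310.06° lies outside (−180°, 180°]; subtract 360° → -49.94°.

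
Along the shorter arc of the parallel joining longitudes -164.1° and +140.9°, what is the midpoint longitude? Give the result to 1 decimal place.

+168.4°

Signed shortest Δλ from -164.1° to +140.9° is -55.0°.
Midpoint longitude = -164.1° + (-55.0°)/2 = -164.1° − 27.5° = -191.6°.
Normalise into (−180°, 180°]: +168.4°.
(The naïve average (-164.1 + +140.9)/2 = -11.6° is on the wrong side of the globe.)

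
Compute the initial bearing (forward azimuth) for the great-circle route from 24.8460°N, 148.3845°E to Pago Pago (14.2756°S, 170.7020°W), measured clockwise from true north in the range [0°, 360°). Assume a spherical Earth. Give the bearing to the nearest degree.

Δλ = -170.7020 − 148.3845 = -319.0865°; wrapped into (−180°, 180°]: 40.9135°.
θ = atan2( sin Δλ · cos φ₂ , cos φ₁ · sin φ₂ − sin φ₁ · cos φ₂ · cos Δλ )
  = atan2(0.63470, -0.53149) = 129.942° → normalised to [0°, 360°): 129.942°.

130°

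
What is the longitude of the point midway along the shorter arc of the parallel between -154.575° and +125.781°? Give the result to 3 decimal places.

+165.603°

Signed shortest Δλ from -154.575° to +125.781° is -79.644°.
Midpoint longitude = -154.575° + (-79.644°)/2 = -154.575° − 39.822° = -194.397°.
Normalise into (−180°, 180°]: +165.603°.
(The naïve average (-154.575 + +125.781)/2 = -14.397° is on the wrong side of the globe.)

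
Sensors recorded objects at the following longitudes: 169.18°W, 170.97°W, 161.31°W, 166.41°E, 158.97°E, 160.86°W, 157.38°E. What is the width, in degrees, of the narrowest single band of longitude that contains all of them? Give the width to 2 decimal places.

41.76°

Sort the longitudes: -170.97°, -169.18°, -161.31°, -160.86°, +157.38°, +158.97°, +166.41°.
Eastward gaps between consecutive values (wrapping around): 1.79°, 7.87°, 0.45°, 318.24°, 1.59°, 7.44°, 22.62°.
Largest gap = 318.24° ⇒ minimal covering band is its complement: 360° − 318.24° = 41.76°.
Band runs from +157.38° eastward to -160.86°, crossing the antimeridian.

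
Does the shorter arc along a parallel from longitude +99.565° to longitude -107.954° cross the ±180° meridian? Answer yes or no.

Yes

Naïve |-107.954 − 99.565| = 207.519° > 180°, so the shorter arc goes the other way round — across 180°.
Signed shortest Δλ = ((-107.954 − 99.565 + 180) mod 360) − 180 = 152.481°.
Going east by 152.481° from +99.565° passes through 180° before reaching -107.954°.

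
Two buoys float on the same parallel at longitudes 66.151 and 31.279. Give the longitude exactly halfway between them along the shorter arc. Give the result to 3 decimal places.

+48.715°

Signed shortest Δλ from +66.151° to +31.279° is -34.872°.
Midpoint longitude = +66.151° + (-34.872°)/2 = +66.151° − 17.436° = +48.715°.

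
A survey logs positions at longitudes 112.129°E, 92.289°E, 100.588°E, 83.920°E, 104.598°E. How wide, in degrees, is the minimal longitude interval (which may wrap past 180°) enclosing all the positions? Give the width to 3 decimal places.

Sort the longitudes: +83.920°, +92.289°, +100.588°, +104.598°, +112.129°.
Eastward gaps between consecutive values (wrapping around): 8.369°, 8.299°, 4.010°, 7.531°, 331.791°.
Largest gap = 331.791° ⇒ minimal covering band is its complement: 360° − 331.791° = 28.209°.
Band runs from +83.920° eastward to +112.129°.

28.209°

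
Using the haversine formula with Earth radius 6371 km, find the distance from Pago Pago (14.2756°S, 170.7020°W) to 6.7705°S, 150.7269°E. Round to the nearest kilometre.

4293 km

Δλ = 150.7269 − -170.7020 = 321.4289°; wrapped into (−180°, 180°]: -38.5711°.
Δφ = -6.7705 − -14.2756 = 7.5051°.
a = sin²(Δφ/2) + cos φ₁ · cos φ₂ · sin²(Δλ/2) = 0.109260.
c = 2·atan2(√a, √(1−a)) = 0.67376 rad → d = 6371·c ≈ 4292.54 km.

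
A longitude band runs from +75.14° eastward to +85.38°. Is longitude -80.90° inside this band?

Band width going east from +75.14° to +85.38°: ((85.38 − 75.14) mod 360) = 10.24°.
Offset of -80.90° east of the west edge: ((-80.90 − 75.14) mod 360) = 203.96°.
203.96° > 10.24° ⇒ outside.

No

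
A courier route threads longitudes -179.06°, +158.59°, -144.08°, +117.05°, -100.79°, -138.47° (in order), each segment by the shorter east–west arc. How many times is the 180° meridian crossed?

Leg 1: -179.06° → +158.59°, shortest Δλ = -22.35° (west) — crosses 180°.
Leg 2: +158.59° → -144.08°, shortest Δλ = 57.33° (east) — crosses 180°.
Leg 3: -144.08° → +117.05°, shortest Δλ = -98.87° (west) — crosses 180°.
Leg 4: +117.05° → -100.79°, shortest Δλ = 142.16° (east) — crosses 180°.
Leg 5: -100.79° → -138.47°, shortest Δλ = -37.68° (west) — does not cross 180°.
Total crossings: 4.

4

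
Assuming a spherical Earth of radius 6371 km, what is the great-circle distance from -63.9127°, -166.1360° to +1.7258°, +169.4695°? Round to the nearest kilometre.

Δλ = 169.4695 − -166.1360 = 335.6055°; wrapped into (−180°, 180°]: -24.3945°.
Δφ = 1.7258 − -63.9127 = 65.6385°.
a = sin²(Δφ/2) + cos φ₁ · cos φ₂ · sin²(Δλ/2) = 0.313374.
c = 2·atan2(√a, √(1−a)) = 1.18828 rad → d = 6371·c ≈ 7570.56 km.

7571 km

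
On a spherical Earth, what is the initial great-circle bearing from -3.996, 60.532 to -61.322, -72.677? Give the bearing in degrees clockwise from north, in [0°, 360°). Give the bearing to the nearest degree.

201°

Δλ = -72.677 − 60.532 = -133.209°.
θ = atan2( sin Δλ · cos φ₂ , cos φ₁ · sin φ₂ − sin φ₁ · cos φ₂ · cos Δλ )
  = atan2(-0.34977, -0.89809) = -158.721° → normalised to [0°, 360°): 201.279°.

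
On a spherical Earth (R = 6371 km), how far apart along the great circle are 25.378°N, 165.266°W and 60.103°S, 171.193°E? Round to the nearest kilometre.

9744 km

Δλ = 171.193 − -165.266 = 336.459°; wrapped into (−180°, 180°]: -23.541°.
Δφ = -60.103 − 25.378 = -85.481°.
a = sin²(Δφ/2) + cos φ₁ · cos φ₂ · sin²(Δλ/2) = 0.479345.
c = 2·atan2(√a, √(1−a)) = 1.52947 rad → d = 6371·c ≈ 9744.28 km.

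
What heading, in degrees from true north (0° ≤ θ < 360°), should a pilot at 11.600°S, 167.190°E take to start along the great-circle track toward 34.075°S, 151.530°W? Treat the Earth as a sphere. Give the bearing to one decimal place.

127.8°

Δλ = -151.530 − 167.190 = -318.720°; wrapped into (−180°, 180°]: 41.280°.
θ = atan2( sin Δλ · cos φ₂ , cos φ₁ · sin φ₂ − sin φ₁ · cos φ₂ · cos Δλ )
  = atan2(0.54647, -0.42367) = 127.786° → normalised to [0°, 360°): 127.786°.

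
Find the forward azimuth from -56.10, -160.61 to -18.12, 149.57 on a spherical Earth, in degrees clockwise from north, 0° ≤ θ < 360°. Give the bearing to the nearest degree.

295°

Δλ = 149.57 − -160.61 = 310.18°; wrapped into (−180°, 180°]: -49.82°.
θ = atan2( sin Δλ · cos φ₂ , cos φ₁ · sin φ₂ − sin φ₁ · cos φ₂ · cos Δλ )
  = atan2(-0.72613, 0.33550) = -65.202° → normalised to [0°, 360°): 294.798°.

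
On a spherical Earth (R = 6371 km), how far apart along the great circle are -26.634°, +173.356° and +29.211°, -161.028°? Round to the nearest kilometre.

6783 km

Δλ = -161.028 − 173.356 = -334.384°; wrapped into (−180°, 180°]: 25.616°.
Δφ = 29.211 − -26.634 = 55.845°.
a = sin²(Δφ/2) + cos φ₁ · cos φ₂ · sin²(Δλ/2) = 0.257626.
c = 2·atan2(√a, √(1−a)) = 1.06472 rad → d = 6371·c ≈ 6783.34 km.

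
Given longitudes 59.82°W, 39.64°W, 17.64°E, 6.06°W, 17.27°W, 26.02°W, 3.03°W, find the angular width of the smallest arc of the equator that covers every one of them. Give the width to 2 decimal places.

77.46°

Sort the longitudes: -59.82°, -39.64°, -26.02°, -17.27°, -6.06°, -3.03°, +17.64°.
Eastward gaps between consecutive values (wrapping around): 20.18°, 13.62°, 8.75°, 11.21°, 3.03°, 20.67°, 282.54°.
Largest gap = 282.54° ⇒ minimal covering band is its complement: 360° − 282.54° = 77.46°.
Band runs from -59.82° eastward to +17.64°.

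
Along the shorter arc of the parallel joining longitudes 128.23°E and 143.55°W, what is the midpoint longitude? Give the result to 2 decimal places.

Signed shortest Δλ from +128.23° to -143.55° is +88.22°.
Midpoint longitude = +128.23° + (+88.22°)/2 = +128.23° + 44.11° = +172.34°.
(The naïve average (+128.23 + -143.55)/2 = -7.66° is on the wrong side of the globe.)

172.34°E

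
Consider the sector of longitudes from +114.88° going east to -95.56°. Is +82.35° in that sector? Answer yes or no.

Band width going east from +114.88° to -95.56°: ((-95.56 − 114.88) mod 360) = 149.56°.
Offset of +82.35° east of the west edge: ((82.35 − 114.88) mod 360) = 327.47°.
327.47° > 149.56° ⇒ outside.

No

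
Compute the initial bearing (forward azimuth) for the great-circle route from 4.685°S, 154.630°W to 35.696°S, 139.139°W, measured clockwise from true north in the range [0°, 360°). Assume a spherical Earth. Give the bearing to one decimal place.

157.3°

Δλ = -139.139 − -154.630 = 15.491°.
θ = atan2( sin Δλ · cos φ₂ , cos φ₁ · sin φ₂ − sin φ₁ · cos φ₂ · cos Δλ )
  = atan2(0.21691, -0.51761) = 157.264° → normalised to [0°, 360°): 157.264°.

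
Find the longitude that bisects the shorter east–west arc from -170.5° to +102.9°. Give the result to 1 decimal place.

+146.2°

Signed shortest Δλ from -170.5° to +102.9° is -86.6°.
Midpoint longitude = -170.5° + (-86.6°)/2 = -170.5° − 43.3° = -213.8°.
Normalise into (−180°, 180°]: +146.2°.
(The naïve average (-170.5 + +102.9)/2 = -33.8° is on the wrong side of the globe.)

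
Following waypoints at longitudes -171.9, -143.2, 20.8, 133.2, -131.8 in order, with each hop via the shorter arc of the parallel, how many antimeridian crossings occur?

Leg 1: -171.9° → -143.2°, shortest Δλ = 28.7° (east) — does not cross 180°.
Leg 2: -143.2° → +20.8°, shortest Δλ = 164.0° (east) — does not cross 180°.
Leg 3: +20.8° → +133.2°, shortest Δλ = 112.4° (east) — does not cross 180°.
Leg 4: +133.2° → -131.8°, shortest Δλ = 95.0° (east) — crosses 180°.
Total crossings: 1.

1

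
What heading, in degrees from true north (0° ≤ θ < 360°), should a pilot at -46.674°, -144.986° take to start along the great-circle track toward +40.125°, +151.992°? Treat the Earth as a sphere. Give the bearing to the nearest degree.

Δλ = 151.992 − -144.986 = 296.978°; wrapped into (−180°, 180°]: -63.022°.
θ = atan2( sin Δλ · cos φ₂ , cos φ₁ · sin φ₂ − sin φ₁ · cos φ₂ · cos Δλ )
  = atan2(-0.68143, 0.69453) = -44.454° → normalised to [0°, 360°): 315.546°.

316°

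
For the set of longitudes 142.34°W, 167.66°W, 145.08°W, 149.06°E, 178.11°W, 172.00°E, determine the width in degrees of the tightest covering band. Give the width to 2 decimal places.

68.60°

Sort the longitudes: -178.11°, -167.66°, -145.08°, -142.34°, +149.06°, +172.00°.
Eastward gaps between consecutive values (wrapping around): 10.45°, 22.58°, 2.74°, 291.40°, 22.94°, 9.89°.
Largest gap = 291.40° ⇒ minimal covering band is its complement: 360° − 291.40° = 68.60°.
Band runs from +149.06° eastward to -142.34°, crossing the antimeridian.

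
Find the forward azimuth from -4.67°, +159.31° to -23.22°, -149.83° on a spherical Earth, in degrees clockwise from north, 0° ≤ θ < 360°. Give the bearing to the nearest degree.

Δλ = -149.83 − 159.31 = -309.14°; wrapped into (−180°, 180°]: 50.86°.
θ = atan2( sin Δλ · cos φ₂ , cos φ₁ · sin φ₂ − sin φ₁ · cos φ₂ · cos Δλ )
  = atan2(0.71278, -0.34573) = 115.875° → normalised to [0°, 360°): 115.875°.

116°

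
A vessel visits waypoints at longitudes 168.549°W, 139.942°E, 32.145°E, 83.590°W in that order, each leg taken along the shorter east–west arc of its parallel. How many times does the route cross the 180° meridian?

1

Leg 1: -168.549° → +139.942°, shortest Δλ = -51.509° (west) — crosses 180°.
Leg 2: +139.942° → +32.145°, shortest Δλ = -107.797° (west) — does not cross 180°.
Leg 3: +32.145° → -83.590°, shortest Δλ = -115.735° (west) — does not cross 180°.
Total crossings: 1.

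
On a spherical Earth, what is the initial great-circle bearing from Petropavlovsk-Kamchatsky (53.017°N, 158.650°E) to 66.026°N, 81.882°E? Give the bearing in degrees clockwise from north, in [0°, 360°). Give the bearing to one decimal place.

Δλ = 81.882 − 158.650 = -76.768°.
θ = atan2( sin Δλ · cos φ₂ , cos φ₁ · sin φ₂ − sin φ₁ · cos φ₂ · cos Δλ )
  = atan2(-0.39553, 0.47539) = -39.761° → normalised to [0°, 360°): 320.239°.

320.2°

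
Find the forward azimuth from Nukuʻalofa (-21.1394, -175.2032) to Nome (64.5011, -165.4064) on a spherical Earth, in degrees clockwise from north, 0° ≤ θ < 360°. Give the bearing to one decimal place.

Δλ = -165.4064 − -175.2032 = 9.7968°.
θ = atan2( sin Δλ · cos φ₂ , cos φ₁ · sin φ₂ − sin φ₁ · cos φ₂ · cos Δλ )
  = atan2(0.07325, 0.99484) = 4.211° → normalised to [0°, 360°): 4.211°.

4.2°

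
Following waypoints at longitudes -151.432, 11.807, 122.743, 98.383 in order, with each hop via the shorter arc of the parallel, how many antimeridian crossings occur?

0

Leg 1: -151.432° → +11.807°, shortest Δλ = 163.239° (east) — does not cross 180°.
Leg 2: +11.807° → +122.743°, shortest Δλ = 110.936° (east) — does not cross 180°.
Leg 3: +122.743° → +98.383°, shortest Δλ = -24.36° (west) — does not cross 180°.
Total crossings: 0.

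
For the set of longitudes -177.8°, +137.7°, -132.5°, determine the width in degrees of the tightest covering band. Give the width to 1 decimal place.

89.8°

Sort the longitudes: -177.8°, -132.5°, +137.7°.
Eastward gaps between consecutive values (wrapping around): 45.3°, 270.2°, 44.5°.
Largest gap = 270.2° ⇒ minimal covering band is its complement: 360° − 270.2° = 89.8°.
Band runs from +137.7° eastward to -132.5°, crossing the antimeridian.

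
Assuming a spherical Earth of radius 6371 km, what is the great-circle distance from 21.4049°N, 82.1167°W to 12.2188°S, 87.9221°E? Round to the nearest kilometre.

18544 km

Δλ = 87.9221 − -82.1167 = 170.0388°.
Δφ = -12.2188 − 21.4049 = -33.6237°.
a = sin²(Δφ/2) + cos φ₁ · cos φ₂ · sin²(Δλ/2) = 0.986729.
c = 2·atan2(√a, √(1−a)) = 2.91068 rad → d = 6371·c ≈ 18543.94 km.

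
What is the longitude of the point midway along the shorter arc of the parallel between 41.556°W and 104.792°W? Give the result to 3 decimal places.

Signed shortest Δλ from -41.556° to -104.792° is -63.236°.
Midpoint longitude = -41.556° + (-63.236°)/2 = -41.556° − 31.618° = -73.174°.

73.174°W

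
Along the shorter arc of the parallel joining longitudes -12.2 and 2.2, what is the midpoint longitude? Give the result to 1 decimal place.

-5.0°

Signed shortest Δλ from -12.2° to +2.2° is +14.4°.
Midpoint longitude = -12.2° + (+14.4°)/2 = -12.2° + 7.2° = -5.0°.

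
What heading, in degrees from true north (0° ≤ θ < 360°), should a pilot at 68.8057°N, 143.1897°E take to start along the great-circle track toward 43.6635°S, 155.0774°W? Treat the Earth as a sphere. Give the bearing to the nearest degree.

Δλ = -155.0774 − 143.1897 = -298.2671°; wrapped into (−180°, 180°]: 61.7329°.
θ = atan2( sin Δλ · cos φ₂ , cos φ₁ · sin φ₂ − sin φ₁ · cos φ₂ · cos Δλ )
  = atan2(0.63714, -0.56903) = 131.768° → normalised to [0°, 360°): 131.768°.

132°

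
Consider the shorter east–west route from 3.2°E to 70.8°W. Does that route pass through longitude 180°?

Signed shortest Δλ = ((-70.8 − 3.2 + 180) mod 360) − 180 = -74.0°.
Going west by 74.0° from +3.2° reaches -70.8° without touching 180°.

No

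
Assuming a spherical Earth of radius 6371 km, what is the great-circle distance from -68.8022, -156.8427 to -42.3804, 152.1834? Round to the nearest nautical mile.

2233 nmi

Δλ = 152.1834 − -156.8427 = 309.0261°; wrapped into (−180°, 180°]: -50.9739°.
Δφ = -42.3804 − -68.8022 = 26.4218°.
a = sin²(Δφ/2) + cos φ₁ · cos φ₂ · sin²(Δλ/2) = 0.101686.
c = 2·atan2(√a, √(1−a)) = 0.64910 rad → d = 6371·c ≈ 4135.41 km ≈ 2232.94 nmi.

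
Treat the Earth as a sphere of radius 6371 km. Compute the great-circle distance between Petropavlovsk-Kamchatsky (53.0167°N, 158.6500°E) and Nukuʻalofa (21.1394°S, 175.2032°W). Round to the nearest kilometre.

Δλ = -175.2032 − 158.6500 = -333.8532°; wrapped into (−180°, 180°]: 26.1468°.
Δφ = -21.1394 − 53.0167 = -74.1561°.
a = sin²(Δφ/2) + cos φ₁ · cos φ₂ · sin²(Δλ/2) = 0.392201.
c = 2·atan2(√a, √(1−a)) = 1.35349 rad → d = 6371·c ≈ 8623.09 km.

8623 km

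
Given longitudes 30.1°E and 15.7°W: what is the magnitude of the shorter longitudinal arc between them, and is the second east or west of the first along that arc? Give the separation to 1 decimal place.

45.8° west

Raw difference: -15.7 − 30.1 = -45.8°.
Normalise into (−180°, 180°]: -45.8° stays -45.8°.
Negative ⇒ the second point lies to the west; separation 45.8°.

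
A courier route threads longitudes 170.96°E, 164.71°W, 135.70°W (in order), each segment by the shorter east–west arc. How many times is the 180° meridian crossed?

1

Leg 1: +170.96° → -164.71°, shortest Δλ = 24.33° (east) — crosses 180°.
Leg 2: -164.71° → -135.70°, shortest Δλ = 29.01° (east) — does not cross 180°.
Total crossings: 1.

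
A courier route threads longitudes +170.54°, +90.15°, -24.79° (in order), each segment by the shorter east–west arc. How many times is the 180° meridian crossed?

Leg 1: +170.54° → +90.15°, shortest Δλ = -80.39° (west) — does not cross 180°.
Leg 2: +90.15° → -24.79°, shortest Δλ = -114.94° (west) — does not cross 180°.
Total crossings: 0.

0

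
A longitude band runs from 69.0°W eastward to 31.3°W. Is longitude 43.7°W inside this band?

Yes

Band width going east from -69.0° to -31.3°: ((-31.3 − -69.0) mod 360) = 37.7°.
Offset of -43.7° east of the west edge: ((-43.7 − -69.0) mod 360) = 25.3°.
25.3° ≤ 37.7° ⇒ inside.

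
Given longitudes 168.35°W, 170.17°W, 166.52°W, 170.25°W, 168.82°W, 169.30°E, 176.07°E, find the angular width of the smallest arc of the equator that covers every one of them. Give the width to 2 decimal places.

Sort the longitudes: -170.25°, -170.17°, -168.82°, -168.35°, -166.52°, +169.30°, +176.07°.
Eastward gaps between consecutive values (wrapping around): 0.08°, 1.35°, 0.47°, 1.83°, 335.82°, 6.77°, 13.68°.
Largest gap = 335.82° ⇒ minimal covering band is its complement: 360° − 335.82° = 24.18°.
Band runs from +169.30° eastward to -166.52°, crossing the antimeridian.

24.18°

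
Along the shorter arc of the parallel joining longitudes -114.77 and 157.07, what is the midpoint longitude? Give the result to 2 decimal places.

-158.85°

Signed shortest Δλ from -114.77° to +157.07° is -88.16°.
Midpoint longitude = -114.77° + (-88.16°)/2 = -114.77° − 44.08° = -158.85°.
(The naïve average (-114.77 + +157.07)/2 = 21.15° is on the wrong side of the globe.)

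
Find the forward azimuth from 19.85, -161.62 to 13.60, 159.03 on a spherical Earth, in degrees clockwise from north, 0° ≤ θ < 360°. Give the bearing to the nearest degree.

Δλ = 159.03 − -161.62 = 320.65°; wrapped into (−180°, 180°]: -39.35°.
θ = atan2( sin Δλ · cos φ₂ , cos φ₁ · sin φ₂ − sin φ₁ · cos φ₂ · cos Δλ )
  = atan2(-0.61628, -0.03404) = -93.162° → normalised to [0°, 360°): 266.838°.

267°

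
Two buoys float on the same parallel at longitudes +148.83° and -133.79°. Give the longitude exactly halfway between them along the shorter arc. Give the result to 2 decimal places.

-172.48°

Signed shortest Δλ from +148.83° to -133.79° is +77.38°.
Midpoint longitude = +148.83° + (+77.38°)/2 = +148.83° + 38.69° = +187.52°.
Normalise into (−180°, 180°]: -172.48°.
(The naïve average (+148.83 + -133.79)/2 = 7.52° is on the wrong side of the globe.)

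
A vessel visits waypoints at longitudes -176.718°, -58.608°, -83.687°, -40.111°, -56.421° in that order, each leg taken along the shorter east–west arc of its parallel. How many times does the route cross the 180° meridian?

Leg 1: -176.718° → -58.608°, shortest Δλ = 118.11° (east) — does not cross 180°.
Leg 2: -58.608° → -83.687°, shortest Δλ = -25.079° (west) — does not cross 180°.
Leg 3: -83.687° → -40.111°, shortest Δλ = 43.576° (east) — does not cross 180°.
Leg 4: -40.111° → -56.421°, shortest Δλ = -16.31° (west) — does not cross 180°.
Total crossings: 0.

0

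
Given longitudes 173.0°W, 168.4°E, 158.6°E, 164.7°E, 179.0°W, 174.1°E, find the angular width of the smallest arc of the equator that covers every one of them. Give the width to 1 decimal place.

Sort the longitudes: -179.0°, -173.0°, +158.6°, +164.7°, +168.4°, +174.1°.
Eastward gaps between consecutive values (wrapping around): 6.0°, 331.6°, 6.1°, 3.7°, 5.7°, 6.9°.
Largest gap = 331.6° ⇒ minimal covering band is its complement: 360° − 331.6° = 28.4°.
Band runs from +158.6° eastward to -173.0°, crossing the antimeridian.

28.4°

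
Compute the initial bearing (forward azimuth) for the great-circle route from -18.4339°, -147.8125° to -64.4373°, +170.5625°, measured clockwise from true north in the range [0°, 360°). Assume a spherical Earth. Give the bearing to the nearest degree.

201°

Δλ = 170.5625 − -147.8125 = 318.3750°; wrapped into (−180°, 180°]: -41.6250°.
θ = atan2( sin Δλ · cos φ₂ , cos φ₁ · sin φ₂ − sin φ₁ · cos φ₂ · cos Δλ )
  = atan2(-0.28662, -0.75383) = -159.182° → normalised to [0°, 360°): 200.818°.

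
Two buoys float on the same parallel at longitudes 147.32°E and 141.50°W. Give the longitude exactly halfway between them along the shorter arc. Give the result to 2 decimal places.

Signed shortest Δλ from +147.32° to -141.50° is +71.18°.
Midpoint longitude = +147.32° + (+71.18°)/2 = +147.32° + 35.59° = +182.91°.
Normalise into (−180°, 180°]: -177.09°.
(The naïve average (+147.32 + -141.50)/2 = 2.91° is on the wrong side of the globe.)

177.09°W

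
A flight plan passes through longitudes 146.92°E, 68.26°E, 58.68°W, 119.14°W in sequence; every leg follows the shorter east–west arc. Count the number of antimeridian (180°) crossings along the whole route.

0

Leg 1: +146.92° → +68.26°, shortest Δλ = -78.66° (west) — does not cross 180°.
Leg 2: +68.26° → -58.68°, shortest Δλ = -126.94° (west) — does not cross 180°.
Leg 3: -58.68° → -119.14°, shortest Δλ = -60.46° (west) — does not cross 180°.
Total crossings: 0.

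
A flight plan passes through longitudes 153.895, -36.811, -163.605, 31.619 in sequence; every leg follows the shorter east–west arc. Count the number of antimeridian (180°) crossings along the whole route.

2

Leg 1: +153.895° → -36.811°, shortest Δλ = 169.294° (east) — crosses 180°.
Leg 2: -36.811° → -163.605°, shortest Δλ = -126.794° (west) — does not cross 180°.
Leg 3: -163.605° → +31.619°, shortest Δλ = -164.776° (west) — crosses 180°.
Total crossings: 2.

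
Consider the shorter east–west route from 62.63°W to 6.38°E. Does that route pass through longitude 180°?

No

Signed shortest Δλ = ((6.38 − -62.63 + 180) mod 360) − 180 = 69.01°.
Going east by 69.01° from -62.63° reaches +6.38° without touching 180°.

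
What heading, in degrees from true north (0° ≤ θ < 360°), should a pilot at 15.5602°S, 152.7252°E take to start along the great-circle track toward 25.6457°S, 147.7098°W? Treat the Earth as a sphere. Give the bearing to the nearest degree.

111°

Δλ = -147.7098 − 152.7252 = -300.4350°; wrapped into (−180°, 180°]: 59.5650°.
θ = atan2( sin Δλ · cos φ₂ , cos φ₁ · sin φ₂ − sin φ₁ · cos φ₂ · cos Δλ )
  = atan2(0.77727, -0.29444) = 110.748° → normalised to [0°, 360°): 110.748°.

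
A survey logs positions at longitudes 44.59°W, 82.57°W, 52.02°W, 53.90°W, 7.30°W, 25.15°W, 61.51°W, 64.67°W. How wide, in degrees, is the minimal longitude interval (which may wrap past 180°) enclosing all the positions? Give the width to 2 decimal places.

Sort the longitudes: -82.57°, -64.67°, -61.51°, -53.90°, -52.02°, -44.59°, -25.15°, -7.30°.
Eastward gaps between consecutive values (wrapping around): 17.90°, 3.16°, 7.61°, 1.88°, 7.43°, 19.44°, 17.85°, 284.73°.
Largest gap = 284.73° ⇒ minimal covering band is its complement: 360° − 284.73° = 75.27°.
Band runs from -82.57° eastward to -7.30°.

75.27°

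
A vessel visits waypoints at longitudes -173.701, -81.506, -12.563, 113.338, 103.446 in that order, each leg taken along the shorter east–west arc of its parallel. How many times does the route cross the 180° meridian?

Leg 1: -173.701° → -81.506°, shortest Δλ = 92.195° (east) — does not cross 180°.
Leg 2: -81.506° → -12.563°, shortest Δλ = 68.943° (east) — does not cross 180°.
Leg 3: -12.563° → +113.338°, shortest Δλ = 125.901° (east) — does not cross 180°.
Leg 4: +113.338° → +103.446°, shortest Δλ = -9.892° (west) — does not cross 180°.
Total crossings: 0.

0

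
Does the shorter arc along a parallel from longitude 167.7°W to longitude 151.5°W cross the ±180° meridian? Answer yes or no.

Signed shortest Δλ = ((-151.5 − -167.7 + 180) mod 360) − 180 = 16.2°.
Going east by 16.2° from -167.7° reaches -151.5° without touching 180°.

No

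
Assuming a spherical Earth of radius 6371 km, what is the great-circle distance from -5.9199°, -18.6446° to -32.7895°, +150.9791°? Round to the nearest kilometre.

Δλ = 150.9791 − -18.6446 = 169.6237°.
Δφ = -32.7895 − -5.9199 = -26.8696°.
a = sin²(Δφ/2) + cos φ₁ · cos φ₂ · sin²(Δλ/2) = 0.883326.
c = 2·atan2(√a, √(1−a)) = 2.44441 rad → d = 6371·c ≈ 15573.32 km.

15573 km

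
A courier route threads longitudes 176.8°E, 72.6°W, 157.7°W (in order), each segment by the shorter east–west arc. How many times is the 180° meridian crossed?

1

Leg 1: +176.8° → -72.6°, shortest Δλ = 110.6° (east) — crosses 180°.
Leg 2: -72.6° → -157.7°, shortest Δλ = -85.1° (west) — does not cross 180°.
Total crossings: 1.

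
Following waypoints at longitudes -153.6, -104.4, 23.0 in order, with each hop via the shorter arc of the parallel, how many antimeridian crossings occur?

0

Leg 1: -153.6° → -104.4°, shortest Δλ = 49.2° (east) — does not cross 180°.
Leg 2: -104.4° → +23.0°, shortest Δλ = 127.4° (east) — does not cross 180°.
Total crossings: 0.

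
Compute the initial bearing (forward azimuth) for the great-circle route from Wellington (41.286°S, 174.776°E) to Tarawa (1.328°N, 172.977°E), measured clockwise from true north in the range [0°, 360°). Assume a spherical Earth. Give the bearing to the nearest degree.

357°

Δλ = 172.977 − 174.776 = -1.799°.
θ = atan2( sin Δλ · cos φ₂ , cos φ₁ · sin φ₂ − sin φ₁ · cos φ₂ · cos Δλ )
  = atan2(-0.03138, 0.67673) = -2.655° → normalised to [0°, 360°): 357.345°.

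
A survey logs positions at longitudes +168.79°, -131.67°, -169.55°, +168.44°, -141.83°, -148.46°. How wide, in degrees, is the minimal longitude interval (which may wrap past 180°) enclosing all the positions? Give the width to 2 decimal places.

59.89°

Sort the longitudes: -169.55°, -148.46°, -141.83°, -131.67°, +168.44°, +168.79°.
Eastward gaps between consecutive values (wrapping around): 21.09°, 6.63°, 10.16°, 300.11°, 0.35°, 21.66°.
Largest gap = 300.11° ⇒ minimal covering band is its complement: 360° − 300.11° = 59.89°.
Band runs from +168.44° eastward to -131.67°, crossing the antimeridian.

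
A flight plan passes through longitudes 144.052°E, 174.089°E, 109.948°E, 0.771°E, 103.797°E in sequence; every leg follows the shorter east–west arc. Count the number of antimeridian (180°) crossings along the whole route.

0

Leg 1: +144.052° → +174.089°, shortest Δλ = 30.037° (east) — does not cross 180°.
Leg 2: +174.089° → +109.948°, shortest Δλ = -64.141° (west) — does not cross 180°.
Leg 3: +109.948° → +0.771°, shortest Δλ = -109.177° (west) — does not cross 180°.
Leg 4: +0.771° → +103.797°, shortest Δλ = 103.026° (east) — does not cross 180°.
Total crossings: 0.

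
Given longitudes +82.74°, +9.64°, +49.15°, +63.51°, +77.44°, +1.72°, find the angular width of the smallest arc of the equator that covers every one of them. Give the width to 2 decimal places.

81.02°

Sort the longitudes: +1.72°, +9.64°, +49.15°, +63.51°, +77.44°, +82.74°.
Eastward gaps between consecutive values (wrapping around): 7.92°, 39.51°, 14.36°, 13.93°, 5.30°, 278.98°.
Largest gap = 278.98° ⇒ minimal covering band is its complement: 360° − 278.98° = 81.02°.
Band runs from +1.72° eastward to +82.74°.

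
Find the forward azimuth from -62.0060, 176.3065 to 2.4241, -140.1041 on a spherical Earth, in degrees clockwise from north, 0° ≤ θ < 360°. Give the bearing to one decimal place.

Δλ = -140.1041 − 176.3065 = -316.4106°; wrapped into (−180°, 180°]: 43.5894°.
θ = atan2( sin Δλ · cos φ₂ , cos φ₁ · sin φ₂ − sin φ₁ · cos φ₂ · cos Δλ )
  = atan2(0.68887, 0.65883) = 46.277° → normalised to [0°, 360°): 46.277°.

46.3°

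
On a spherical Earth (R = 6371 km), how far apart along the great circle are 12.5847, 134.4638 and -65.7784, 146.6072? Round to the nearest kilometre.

8772 km

Δλ = 146.6072 − 134.4638 = 12.1434°.
Δφ = -65.7784 − 12.5847 = -78.3631°.
a = sin²(Δφ/2) + cos φ₁ · cos φ₂ · sin²(Δλ/2) = 0.403625.
c = 2·atan2(√a, √(1−a)) = 1.37683 rad → d = 6371·c ≈ 8771.80 km.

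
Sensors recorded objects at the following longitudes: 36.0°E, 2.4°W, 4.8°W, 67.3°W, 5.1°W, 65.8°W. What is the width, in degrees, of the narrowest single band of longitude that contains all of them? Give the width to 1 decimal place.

Sort the longitudes: -67.3°, -65.8°, -5.1°, -4.8°, -2.4°, +36.0°.
Eastward gaps between consecutive values (wrapping around): 1.5°, 60.7°, 0.3°, 2.4°, 38.4°, 256.7°.
Largest gap = 256.7° ⇒ minimal covering band is its complement: 360° − 256.7° = 103.3°.
Band runs from -67.3° eastward to +36.0°.

103.3°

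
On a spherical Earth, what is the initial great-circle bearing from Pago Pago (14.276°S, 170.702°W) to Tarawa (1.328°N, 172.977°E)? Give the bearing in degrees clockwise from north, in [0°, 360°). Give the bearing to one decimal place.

312.7°

Δλ = 172.977 − -170.702 = 343.679°; wrapped into (−180°, 180°]: -16.321°.
θ = atan2( sin Δλ · cos φ₂ , cos φ₁ · sin φ₂ − sin φ₁ · cos φ₂ · cos Δλ )
  = atan2(-0.28094, 0.25905) = -47.321° → normalised to [0°, 360°): 312.679°.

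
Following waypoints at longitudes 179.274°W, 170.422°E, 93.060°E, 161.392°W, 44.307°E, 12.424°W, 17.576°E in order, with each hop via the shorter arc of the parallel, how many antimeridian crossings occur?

3

Leg 1: -179.274° → +170.422°, shortest Δλ = -10.304° (west) — crosses 180°.
Leg 2: +170.422° → +93.060°, shortest Δλ = -77.362° (west) — does not cross 180°.
Leg 3: +93.060° → -161.392°, shortest Δλ = 105.548° (east) — crosses 180°.
Leg 4: -161.392° → +44.307°, shortest Δλ = -154.301° (west) — crosses 180°.
Leg 5: +44.307° → -12.424°, shortest Δλ = -56.731° (west) — does not cross 180°.
Leg 6: -12.424° → +17.576°, shortest Δλ = 30.0° (east) — does not cross 180°.
Total crossings: 3.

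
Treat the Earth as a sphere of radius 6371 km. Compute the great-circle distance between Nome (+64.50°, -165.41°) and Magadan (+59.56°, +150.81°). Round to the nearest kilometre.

2298 km

Δλ = 150.81 − -165.41 = 316.22°; wrapped into (−180°, 180°]: -43.78°.
Δφ = 59.56 − 64.50 = -4.94°.
a = sin²(Δφ/2) + cos φ₁ · cos φ₂ · sin²(Δλ/2) = 0.032175.
c = 2·atan2(√a, √(1−a)) = 0.36070 rad → d = 6371·c ≈ 2298.01 km.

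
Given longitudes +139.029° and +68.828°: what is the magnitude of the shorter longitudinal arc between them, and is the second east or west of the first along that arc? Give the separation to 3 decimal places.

70.201° west

Raw difference: 68.828 − 139.029 = -70.201°.
Normalise into (−180°, 180°]: -70.201° stays -70.201°.
Negative ⇒ the second point lies to the west; separation 70.201°.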